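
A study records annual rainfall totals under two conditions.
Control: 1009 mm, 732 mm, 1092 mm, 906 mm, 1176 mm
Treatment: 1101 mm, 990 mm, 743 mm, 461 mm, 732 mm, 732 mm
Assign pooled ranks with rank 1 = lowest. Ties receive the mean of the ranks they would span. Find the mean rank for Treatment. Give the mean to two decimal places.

4.83

Sorted (ascending): 461, 732, 732, 732, 743, 906, 990, 1009, 1092, 1101, 1176
The 3 values of 732 occupy positions 2–4 → average rank 3.
Treatment values → pooled ranks: 1101→10, 990→7, 743→5, 461→1, 732→3, 732→3
Mean rank = (10 + 7 + 5 + 1 + 3 + 3) / 6 = 4.83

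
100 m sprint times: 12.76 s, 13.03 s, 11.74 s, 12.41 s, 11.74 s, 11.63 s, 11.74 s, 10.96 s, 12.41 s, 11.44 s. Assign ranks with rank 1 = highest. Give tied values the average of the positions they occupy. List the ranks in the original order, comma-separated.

2, 1, 6, 3.5, 6, 8, 6, 10, 3.5, 9

Sorted (descending): 13.03, 12.76, 12.41, 12.41, 11.74, 11.74, 11.74, 11.63, 11.44, 10.96
The 2 values of 12.41 occupy positions 3–4 → average rank (3+4)/2 = 3.5.
The 3 values of 11.74 occupy positions 5–7 → average rank 6.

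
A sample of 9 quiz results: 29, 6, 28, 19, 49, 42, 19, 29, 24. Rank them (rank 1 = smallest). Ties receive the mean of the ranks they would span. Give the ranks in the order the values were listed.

Sorted (ascending): 6, 19, 19, 24, 28, 29, 29, 42, 49
The 2 values of 19 occupy positions 2–3 → average rank (2+3)/2 = 2.5.
The 2 values of 29 occupy positions 6–7 → average rank (6+7)/2 = 6.5.

6.5, 1, 5, 2.5, 9, 8, 2.5, 6.5, 4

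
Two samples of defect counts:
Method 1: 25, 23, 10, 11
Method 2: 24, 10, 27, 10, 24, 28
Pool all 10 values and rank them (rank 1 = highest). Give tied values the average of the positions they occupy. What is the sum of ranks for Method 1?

25

Sorted (descending): 28, 27, 25, 24, 24, 23, 11, 10, 10, 10
The 2 values of 24 occupy positions 4–5 → average rank (4+5)/2 = 4.5.
The 3 values of 10 occupy positions 8–10 → average rank 9.
Method 1 values → pooled ranks: 25→3, 23→6, 10→9, 11→7
Rank sum = 3 + 6 + 9 + 7 = 25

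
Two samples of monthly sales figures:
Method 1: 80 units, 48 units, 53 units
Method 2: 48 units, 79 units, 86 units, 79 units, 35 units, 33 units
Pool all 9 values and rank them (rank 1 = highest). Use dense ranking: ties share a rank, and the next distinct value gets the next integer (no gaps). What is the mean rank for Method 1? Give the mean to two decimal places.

3.67

Sorted (descending): 86, 80, 79, 79, 53, 48, 48, 35, 33
The 2 values of 79 share dense rank 3.
The 2 values of 48 share dense rank 5.
Remaining distinct values take the next consecutive integers.
Method 1 values → pooled ranks: 80→2, 48→5, 53→4
Mean rank = (2 + 5 + 4) / 3 = 3.67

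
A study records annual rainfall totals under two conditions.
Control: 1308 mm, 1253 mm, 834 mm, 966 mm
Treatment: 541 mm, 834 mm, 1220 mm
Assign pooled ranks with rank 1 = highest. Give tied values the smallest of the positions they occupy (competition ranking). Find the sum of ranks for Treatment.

Sorted (descending): 1308, 1253, 1220, 966, 834, 834, 541
The 2 values of 834 occupy positions 5–6 → each gets rank 5.
Treatment values → pooled ranks: 541→7, 834→5, 1220→3
Rank sum = 7 + 5 + 3 = 15

15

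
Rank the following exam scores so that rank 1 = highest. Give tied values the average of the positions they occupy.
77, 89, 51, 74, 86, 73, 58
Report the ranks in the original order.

3, 1, 7, 4, 2, 5, 6

Sorted (descending): 89, 86, 77, 74, 73, 58, 51
No ties — each value takes its position as its rank.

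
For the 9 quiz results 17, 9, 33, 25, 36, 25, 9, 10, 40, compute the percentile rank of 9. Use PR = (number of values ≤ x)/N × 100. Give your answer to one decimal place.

N = 9.
Strictly below 9: 0. Equal to 9: 2.
PR = 2/9 × 100 = 22.2

22.2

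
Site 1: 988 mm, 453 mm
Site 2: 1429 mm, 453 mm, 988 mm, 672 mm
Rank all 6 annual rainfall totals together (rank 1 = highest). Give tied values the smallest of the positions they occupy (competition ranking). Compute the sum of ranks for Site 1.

Sorted (descending): 1429, 988, 988, 672, 453, 453
The 2 values of 988 occupy positions 2–3 → each gets rank 2.
The 2 values of 453 occupy positions 5–6 → each gets rank 5.
Site 1 values → pooled ranks: 988→2, 453→5
Rank sum = 2 + 5 = 7

7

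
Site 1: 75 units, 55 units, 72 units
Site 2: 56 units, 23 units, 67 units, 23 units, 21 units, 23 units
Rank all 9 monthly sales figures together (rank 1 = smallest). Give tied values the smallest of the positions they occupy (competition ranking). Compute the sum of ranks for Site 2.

20

Sorted (ascending): 21, 23, 23, 23, 55, 56, 67, 72, 75
The 3 values of 23 occupy positions 2–4 → each gets rank 2.
Site 2 values → pooled ranks: 56→6, 23→2, 67→7, 23→2, 21→1, 23→2
Rank sum = 6 + 2 + 7 + 2 + 1 + 2 = 20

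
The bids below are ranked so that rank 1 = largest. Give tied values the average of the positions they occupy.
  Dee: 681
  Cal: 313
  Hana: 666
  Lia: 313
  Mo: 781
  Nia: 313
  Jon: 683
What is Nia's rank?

6

Sorted (descending): 781, 683, 681, 666, 313, 313, 313
The 3 values of 313 occupy positions 5–7 → average rank 6.
Nia has value 313 → rank 6.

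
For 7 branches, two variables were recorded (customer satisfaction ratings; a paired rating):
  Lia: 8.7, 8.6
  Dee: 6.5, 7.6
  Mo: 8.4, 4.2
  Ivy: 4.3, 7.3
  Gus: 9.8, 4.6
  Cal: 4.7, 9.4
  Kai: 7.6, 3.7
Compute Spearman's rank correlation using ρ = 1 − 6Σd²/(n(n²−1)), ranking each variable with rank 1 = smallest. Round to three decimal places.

-0.286

Ranks of variable 1: 6, 3, 5, 1, 7, 2, 4
Ranks of variable 2: 6, 5, 2, 4, 3, 7, 1
d = r₁ − r₂: 0, -2, 3, -3, 4, -5, 3
d²: 0, 4, 9, 9, 16, 25, 9; Σd² = 72
ρ = 1 − 6·72/(7·48) = 1 − 432/336 = -0.286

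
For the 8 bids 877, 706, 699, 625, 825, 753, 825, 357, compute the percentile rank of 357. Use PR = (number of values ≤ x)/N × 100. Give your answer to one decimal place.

12.5

N = 8.
Strictly below 357: 0. Equal to 357: 1.
PR = 1/8 × 100 = 12.5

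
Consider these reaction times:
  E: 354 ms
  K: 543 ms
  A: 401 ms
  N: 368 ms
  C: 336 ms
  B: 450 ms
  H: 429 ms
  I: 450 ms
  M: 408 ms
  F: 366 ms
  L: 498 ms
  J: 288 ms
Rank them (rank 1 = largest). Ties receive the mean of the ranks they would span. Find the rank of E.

Sorted (descending): 543, 498, 450, 450, 429, 408, 401, 368, 366, 354, 336, 288
The 2 values of 450 occupy positions 3–4 → average rank (3+4)/2 = 3.5.
E has value 354 ms → rank 10.

10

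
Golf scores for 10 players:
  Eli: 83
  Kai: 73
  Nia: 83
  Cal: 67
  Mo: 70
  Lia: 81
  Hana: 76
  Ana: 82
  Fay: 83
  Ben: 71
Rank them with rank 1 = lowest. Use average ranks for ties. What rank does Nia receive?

Sorted (ascending): 67, 70, 71, 73, 76, 81, 82, 83, 83, 83
The 3 values of 83 occupy positions 8–10 → average rank 9.
Nia has value 83 → rank 9.

9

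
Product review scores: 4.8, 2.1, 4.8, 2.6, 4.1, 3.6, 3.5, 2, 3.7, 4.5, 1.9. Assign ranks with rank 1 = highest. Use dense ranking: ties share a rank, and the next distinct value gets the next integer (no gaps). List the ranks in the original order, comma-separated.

Sorted (descending): 4.8, 4.8, 4.5, 4.1, 3.7, 3.6, 3.5, 2.6, 2.1, 2, 1.9
The 2 values of 4.8 share dense rank 1.
Remaining distinct values take the next consecutive integers.

1, 8, 1, 7, 3, 5, 6, 9, 4, 2, 10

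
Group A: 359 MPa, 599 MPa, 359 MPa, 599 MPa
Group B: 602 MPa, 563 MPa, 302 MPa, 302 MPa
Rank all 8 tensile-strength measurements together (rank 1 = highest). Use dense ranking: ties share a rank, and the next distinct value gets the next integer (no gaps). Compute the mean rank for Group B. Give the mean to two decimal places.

Sorted (descending): 602, 599, 599, 563, 359, 359, 302, 302
The 2 values of 599 share dense rank 2.
The 2 values of 359 share dense rank 4.
The 2 values of 302 share dense rank 5.
Remaining distinct values take the next consecutive integers.
Group B values → pooled ranks: 602→1, 563→3, 302→5, 302→5
Mean rank = (1 + 3 + 5 + 5) / 4 = 3.50

3.50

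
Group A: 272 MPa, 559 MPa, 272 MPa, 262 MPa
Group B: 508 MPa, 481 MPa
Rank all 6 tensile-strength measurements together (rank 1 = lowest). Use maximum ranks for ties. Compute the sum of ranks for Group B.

9

Sorted (ascending): 262, 272, 272, 481, 508, 559
The 2 values of 272 occupy positions 2–3 → each gets rank 3.
Group B values → pooled ranks: 508→5, 481→4
Rank sum = 5 + 4 = 9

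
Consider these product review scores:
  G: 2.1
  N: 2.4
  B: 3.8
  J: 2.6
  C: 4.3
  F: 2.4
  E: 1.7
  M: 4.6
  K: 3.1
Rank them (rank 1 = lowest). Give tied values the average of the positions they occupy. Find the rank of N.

Sorted (ascending): 1.7, 2.1, 2.4, 2.4, 2.6, 3.1, 3.8, 4.3, 4.6
The 2 values of 2.4 occupy positions 3–4 → average rank (3+4)/2 = 3.5.
N has value 2.4 → rank 3.5.

3.5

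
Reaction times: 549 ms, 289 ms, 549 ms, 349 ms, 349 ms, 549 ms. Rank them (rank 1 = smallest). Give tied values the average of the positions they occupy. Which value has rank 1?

289

Sorted (ascending): 289, 349, 349, 549, 549, 549
The 2 values of 349 occupy positions 2–3 → average rank (2+3)/2 = 2.5.
The 3 values of 549 occupy positions 4–6 → average rank 5.
Rank 1 → value 289.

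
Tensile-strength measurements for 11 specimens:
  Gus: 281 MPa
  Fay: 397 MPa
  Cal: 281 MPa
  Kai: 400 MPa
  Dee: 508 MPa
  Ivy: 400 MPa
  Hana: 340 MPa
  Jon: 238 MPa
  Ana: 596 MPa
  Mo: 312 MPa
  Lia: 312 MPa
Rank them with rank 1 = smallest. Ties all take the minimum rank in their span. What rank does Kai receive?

Sorted (ascending): 238, 281, 281, 312, 312, 340, 397, 400, 400, 508, 596
The 2 values of 281 occupy positions 2–3 → each gets rank 2.
The 2 values of 312 occupy positions 4–5 → each gets rank 4.
The 2 values of 400 occupy positions 8–9 → each gets rank 8.
Kai has value 400 MPa → rank 8.

8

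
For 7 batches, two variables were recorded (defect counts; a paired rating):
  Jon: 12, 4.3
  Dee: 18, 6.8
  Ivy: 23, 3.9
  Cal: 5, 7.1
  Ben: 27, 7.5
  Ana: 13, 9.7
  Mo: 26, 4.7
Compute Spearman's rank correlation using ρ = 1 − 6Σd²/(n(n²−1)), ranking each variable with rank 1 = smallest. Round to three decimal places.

-0.036

Ranks of variable 1: 2, 4, 5, 1, 7, 3, 6
Ranks of variable 2: 2, 4, 1, 5, 6, 7, 3
d = r₁ − r₂: 0, 0, 4, -4, 1, -4, 3
d²: 0, 0, 16, 16, 1, 16, 9; Σd² = 58
ρ = 1 − 6·58/(7·48) = 1 − 348/336 = -0.036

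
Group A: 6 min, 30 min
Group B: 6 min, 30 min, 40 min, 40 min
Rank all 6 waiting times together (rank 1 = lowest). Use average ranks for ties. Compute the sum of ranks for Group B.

16

Sorted (ascending): 6, 6, 30, 30, 40, 40
The 2 values of 6 occupy positions 1–2 → average rank (1+2)/2 = 1.5.
The 2 values of 30 occupy positions 3–4 → average rank (3+4)/2 = 3.5.
The 2 values of 40 occupy positions 5–6 → average rank (5+6)/2 = 5.5.
Group B values → pooled ranks: 6→1.5, 30→3.5, 40→5.5, 40→5.5
Rank sum = 1.5 + 3.5 + 5.5 + 5.5 = 16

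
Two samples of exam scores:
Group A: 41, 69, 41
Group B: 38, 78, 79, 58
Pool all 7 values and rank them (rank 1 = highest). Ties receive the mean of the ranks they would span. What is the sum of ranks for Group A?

14

Sorted (descending): 79, 78, 69, 58, 41, 41, 38
The 2 values of 41 occupy positions 5–6 → average rank (5+6)/2 = 5.5.
Group A values → pooled ranks: 41→5.5, 69→3, 41→5.5
Rank sum = 5.5 + 3 + 5.5 = 14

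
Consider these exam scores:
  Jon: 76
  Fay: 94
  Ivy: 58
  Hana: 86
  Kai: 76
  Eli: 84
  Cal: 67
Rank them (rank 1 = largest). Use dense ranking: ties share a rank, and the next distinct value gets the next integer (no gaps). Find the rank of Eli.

Sorted (descending): 94, 86, 84, 76, 76, 67, 58
The 2 values of 76 share dense rank 4.
Remaining distinct values take the next consecutive integers.
Eli has value 84 → rank 3.

3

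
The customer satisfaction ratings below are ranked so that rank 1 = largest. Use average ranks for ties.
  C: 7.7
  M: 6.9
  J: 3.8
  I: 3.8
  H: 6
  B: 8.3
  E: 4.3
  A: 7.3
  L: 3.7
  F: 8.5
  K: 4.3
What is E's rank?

Sorted (descending): 8.5, 8.3, 7.7, 7.3, 6.9, 6, 4.3, 4.3, 3.8, 3.8, 3.7
The 2 values of 4.3 occupy positions 7–8 → average rank (7+8)/2 = 7.5.
The 2 values of 3.8 occupy positions 9–10 → average rank (9+10)/2 = 9.5.
E has value 4.3 → rank 7.5.

7.5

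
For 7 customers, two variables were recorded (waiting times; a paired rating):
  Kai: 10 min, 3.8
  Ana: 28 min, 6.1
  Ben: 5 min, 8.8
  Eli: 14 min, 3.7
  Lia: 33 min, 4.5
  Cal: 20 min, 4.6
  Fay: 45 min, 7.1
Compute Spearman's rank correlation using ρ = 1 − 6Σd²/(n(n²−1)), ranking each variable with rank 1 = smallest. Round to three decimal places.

Ranks of variable 1: 2, 5, 1, 3, 6, 4, 7
Ranks of variable 2: 2, 5, 7, 1, 3, 4, 6
d = r₁ − r₂: 0, 0, -6, 2, 3, 0, 1
d²: 0, 0, 36, 4, 9, 0, 1; Σd² = 50
ρ = 1 − 6·50/(7·48) = 1 − 300/336 = 0.107

0.107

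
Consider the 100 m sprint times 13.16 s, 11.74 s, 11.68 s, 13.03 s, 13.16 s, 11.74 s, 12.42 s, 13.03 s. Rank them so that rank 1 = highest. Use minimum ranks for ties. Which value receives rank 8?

Sorted (descending): 13.16, 13.16, 13.03, 13.03, 12.42, 11.74, 11.74, 11.68
The 2 values of 13.16 occupy positions 1–2 → each gets rank 1.
The 2 values of 13.03 occupy positions 3–4 → each gets rank 3.
The 2 values of 11.74 occupy positions 6–7 → each gets rank 6.
Rank 8 → value 11.68.

11.68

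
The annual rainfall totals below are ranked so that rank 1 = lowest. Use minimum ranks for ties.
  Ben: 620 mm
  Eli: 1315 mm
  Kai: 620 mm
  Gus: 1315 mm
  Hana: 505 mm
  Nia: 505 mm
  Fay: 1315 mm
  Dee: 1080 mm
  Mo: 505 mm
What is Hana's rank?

Sorted (ascending): 505, 505, 505, 620, 620, 1080, 1315, 1315, 1315
The 3 values of 505 occupy positions 1–3 → each gets rank 1.
The 2 values of 620 occupy positions 4–5 → each gets rank 4.
The 3 values of 1315 occupy positions 7–9 → each gets rank 7.
Hana has value 505 mm → rank 1.

1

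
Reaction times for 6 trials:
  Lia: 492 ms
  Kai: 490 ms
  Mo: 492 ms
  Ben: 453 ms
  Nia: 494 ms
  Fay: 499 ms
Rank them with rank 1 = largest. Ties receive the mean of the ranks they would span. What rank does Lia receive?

3.5

Sorted (descending): 499, 494, 492, 492, 490, 453
The 2 values of 492 occupy positions 3–4 → average rank (3+4)/2 = 3.5.
Lia has value 492 ms → rank 3.5.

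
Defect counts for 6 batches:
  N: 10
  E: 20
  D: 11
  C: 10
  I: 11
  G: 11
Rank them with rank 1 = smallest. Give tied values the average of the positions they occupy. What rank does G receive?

Sorted (ascending): 10, 10, 11, 11, 11, 20
The 2 values of 10 occupy positions 1–2 → average rank (1+2)/2 = 1.5.
The 3 values of 11 occupy positions 3–5 → average rank 4.
G has value 11 → rank 4.

4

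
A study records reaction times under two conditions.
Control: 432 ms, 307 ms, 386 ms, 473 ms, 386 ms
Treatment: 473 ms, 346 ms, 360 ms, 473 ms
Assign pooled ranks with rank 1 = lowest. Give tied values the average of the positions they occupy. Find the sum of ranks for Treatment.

21

Sorted (ascending): 307, 346, 360, 386, 386, 432, 473, 473, 473
The 2 values of 386 occupy positions 4–5 → average rank (4+5)/2 = 4.5.
The 3 values of 473 occupy positions 7–9 → average rank 8.
Treatment values → pooled ranks: 473→8, 346→2, 360→3, 473→8
Rank sum = 8 + 2 + 3 + 8 = 21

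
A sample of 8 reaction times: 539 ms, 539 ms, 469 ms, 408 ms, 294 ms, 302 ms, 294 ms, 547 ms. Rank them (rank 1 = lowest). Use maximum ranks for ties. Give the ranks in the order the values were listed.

Sorted (ascending): 294, 294, 302, 408, 469, 539, 539, 547
The 2 values of 294 occupy positions 1–2 → each gets rank 2.
The 2 values of 539 occupy positions 6–7 → each gets rank 7.

7, 7, 5, 4, 2, 3, 2, 8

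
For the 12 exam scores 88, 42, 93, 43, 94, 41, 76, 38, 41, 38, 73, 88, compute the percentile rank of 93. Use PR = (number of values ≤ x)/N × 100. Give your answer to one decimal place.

91.7

N = 12.
Strictly below 93: 10. Equal to 93: 1.
PR = 11/12 × 100 = 91.7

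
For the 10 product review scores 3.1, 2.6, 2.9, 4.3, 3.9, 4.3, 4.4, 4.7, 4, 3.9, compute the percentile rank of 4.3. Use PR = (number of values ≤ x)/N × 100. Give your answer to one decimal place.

80.0

N = 10.
Strictly below 4.3: 6. Equal to 4.3: 2.
PR = 8/10 × 100 = 80.0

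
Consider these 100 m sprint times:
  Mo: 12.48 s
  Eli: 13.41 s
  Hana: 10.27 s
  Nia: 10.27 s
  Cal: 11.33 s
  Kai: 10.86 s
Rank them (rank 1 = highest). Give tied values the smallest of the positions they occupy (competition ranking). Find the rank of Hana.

Sorted (descending): 13.41, 12.48, 11.33, 10.86, 10.27, 10.27
The 2 values of 10.27 occupy positions 5–6 → each gets rank 5.
Hana has value 10.27 s → rank 5.

5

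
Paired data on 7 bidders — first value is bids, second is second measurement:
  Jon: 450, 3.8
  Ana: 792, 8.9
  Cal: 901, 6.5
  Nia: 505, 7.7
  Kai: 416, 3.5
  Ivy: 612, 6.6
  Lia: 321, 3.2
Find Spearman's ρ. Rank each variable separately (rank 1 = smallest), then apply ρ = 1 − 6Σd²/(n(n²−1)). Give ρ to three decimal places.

Ranks of variable 1: 3, 6, 7, 4, 2, 5, 1
Ranks of variable 2: 3, 7, 4, 6, 2, 5, 1
d = r₁ − r₂: 0, -1, 3, -2, 0, 0, 0
d²: 0, 1, 9, 4, 0, 0, 0; Σd² = 14
ρ = 1 − 6·14/(7·48) = 1 − 84/336 = 0.750

0.750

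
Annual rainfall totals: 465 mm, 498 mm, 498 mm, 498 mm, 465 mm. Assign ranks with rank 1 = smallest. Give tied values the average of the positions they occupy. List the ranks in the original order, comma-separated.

Sorted (ascending): 465, 465, 498, 498, 498
The 2 values of 465 occupy positions 1–2 → average rank (1+2)/2 = 1.5.
The 3 values of 498 occupy positions 3–5 → average rank 4.

1.5, 4, 4, 4, 1.5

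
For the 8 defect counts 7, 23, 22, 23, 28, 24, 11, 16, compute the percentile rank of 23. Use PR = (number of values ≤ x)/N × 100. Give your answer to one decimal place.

75.0

N = 8.
Strictly below 23: 4. Equal to 23: 2.
PR = 6/8 × 100 = 75.0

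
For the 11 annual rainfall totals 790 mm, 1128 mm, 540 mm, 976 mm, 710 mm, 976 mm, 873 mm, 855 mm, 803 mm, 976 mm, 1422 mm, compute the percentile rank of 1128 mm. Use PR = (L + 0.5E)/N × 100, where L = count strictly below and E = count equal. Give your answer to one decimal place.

N = 11.
Strictly below 1128: 9. Equal to 1128: 1.
PR = (9 + 0.5·1)/11 × 100 = 86.4

86.4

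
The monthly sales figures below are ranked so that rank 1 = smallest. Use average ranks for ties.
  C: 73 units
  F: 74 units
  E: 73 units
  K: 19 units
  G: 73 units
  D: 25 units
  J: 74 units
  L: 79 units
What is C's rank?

Sorted (ascending): 19, 25, 73, 73, 73, 74, 74, 79
The 3 values of 73 occupy positions 3–5 → average rank 4.
The 2 values of 74 occupy positions 6–7 → average rank (6+7)/2 = 6.5.
C has value 73 units → rank 4.

4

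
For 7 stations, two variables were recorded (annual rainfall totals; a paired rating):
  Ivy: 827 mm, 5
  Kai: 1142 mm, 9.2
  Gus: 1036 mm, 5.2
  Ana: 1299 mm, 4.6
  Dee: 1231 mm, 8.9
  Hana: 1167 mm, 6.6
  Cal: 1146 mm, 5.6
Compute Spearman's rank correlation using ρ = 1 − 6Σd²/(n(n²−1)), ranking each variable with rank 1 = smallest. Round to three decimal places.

0.036

Ranks of variable 1: 1, 3, 2, 7, 6, 5, 4
Ranks of variable 2: 2, 7, 3, 1, 6, 5, 4
d = r₁ − r₂: -1, -4, -1, 6, 0, 0, 0
d²: 1, 16, 1, 36, 0, 0, 0; Σd² = 54
ρ = 1 − 6·54/(7·48) = 1 − 324/336 = 0.036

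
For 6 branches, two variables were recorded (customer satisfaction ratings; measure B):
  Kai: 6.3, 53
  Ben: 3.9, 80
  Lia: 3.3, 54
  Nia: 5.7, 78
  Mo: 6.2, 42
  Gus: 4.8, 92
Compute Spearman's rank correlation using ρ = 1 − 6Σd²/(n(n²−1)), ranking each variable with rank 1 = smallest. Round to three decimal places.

-0.543

Ranks of variable 1: 6, 2, 1, 4, 5, 3
Ranks of variable 2: 2, 5, 3, 4, 1, 6
d = r₁ − r₂: 4, -3, -2, 0, 4, -3
d²: 16, 9, 4, 0, 16, 9; Σd² = 54
ρ = 1 − 6·54/(6·35) = 1 − 324/210 = -0.543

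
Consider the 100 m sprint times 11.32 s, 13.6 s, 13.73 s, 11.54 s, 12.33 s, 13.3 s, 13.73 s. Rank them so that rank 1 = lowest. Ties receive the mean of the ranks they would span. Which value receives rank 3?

Sorted (ascending): 11.32, 11.54, 12.33, 13.3, 13.6, 13.73, 13.73
The 2 values of 13.73 occupy positions 6–7 → average rank (6+7)/2 = 6.5.
Rank 3 → value 12.33.

12.33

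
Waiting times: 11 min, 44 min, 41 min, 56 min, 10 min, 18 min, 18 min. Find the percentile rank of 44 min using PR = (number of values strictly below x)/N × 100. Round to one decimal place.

N = 7.
Strictly below 44: 5. Equal to 44: 1.
PR = 5/7 × 100 = 71.4

71.4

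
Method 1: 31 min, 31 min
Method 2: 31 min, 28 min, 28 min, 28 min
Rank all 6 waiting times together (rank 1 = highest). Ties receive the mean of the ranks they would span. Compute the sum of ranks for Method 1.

Sorted (descending): 31, 31, 31, 28, 28, 28
The 3 values of 31 occupy positions 1–3 → average rank 2.
The 3 values of 28 occupy positions 4–6 → average rank 5.
Method 1 values → pooled ranks: 31→2, 31→2
Rank sum = 2 + 2 = 4

4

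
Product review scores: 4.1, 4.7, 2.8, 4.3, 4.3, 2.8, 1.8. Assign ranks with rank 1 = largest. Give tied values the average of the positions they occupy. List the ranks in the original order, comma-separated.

Sorted (descending): 4.7, 4.3, 4.3, 4.1, 2.8, 2.8, 1.8
The 2 values of 4.3 occupy positions 2–3 → average rank (2+3)/2 = 2.5.
The 2 values of 2.8 occupy positions 5–6 → average rank (5+6)/2 = 5.5.

4, 1, 5.5, 2.5, 2.5, 5.5, 7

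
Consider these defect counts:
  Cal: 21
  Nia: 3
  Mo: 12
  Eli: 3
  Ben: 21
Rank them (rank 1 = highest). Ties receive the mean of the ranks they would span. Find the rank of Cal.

1.5

Sorted (descending): 21, 21, 12, 3, 3
The 2 values of 21 occupy positions 1–2 → average rank (1+2)/2 = 1.5.
The 2 values of 3 occupy positions 4–5 → average rank (4+5)/2 = 4.5.
Cal has value 21 → rank 1.5.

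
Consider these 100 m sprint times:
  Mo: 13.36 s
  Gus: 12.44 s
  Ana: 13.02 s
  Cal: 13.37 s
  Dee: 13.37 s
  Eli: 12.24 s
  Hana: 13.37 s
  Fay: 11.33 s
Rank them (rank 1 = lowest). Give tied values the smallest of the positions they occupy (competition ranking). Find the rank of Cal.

Sorted (ascending): 11.33, 12.24, 12.44, 13.02, 13.36, 13.37, 13.37, 13.37
The 3 values of 13.37 occupy positions 6–8 → each gets rank 6.
Cal has value 13.37 s → rank 6.

6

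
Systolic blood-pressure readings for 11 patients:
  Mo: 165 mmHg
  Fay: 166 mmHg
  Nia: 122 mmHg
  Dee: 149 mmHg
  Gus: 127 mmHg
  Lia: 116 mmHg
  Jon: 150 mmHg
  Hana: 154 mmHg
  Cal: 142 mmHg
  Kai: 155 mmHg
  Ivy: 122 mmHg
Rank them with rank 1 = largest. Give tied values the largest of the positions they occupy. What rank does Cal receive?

7

Sorted (descending): 166, 165, 155, 154, 150, 149, 142, 127, 122, 122, 116
The 2 values of 122 occupy positions 9–10 → each gets rank 10.
Cal has value 142 mmHg → rank 7.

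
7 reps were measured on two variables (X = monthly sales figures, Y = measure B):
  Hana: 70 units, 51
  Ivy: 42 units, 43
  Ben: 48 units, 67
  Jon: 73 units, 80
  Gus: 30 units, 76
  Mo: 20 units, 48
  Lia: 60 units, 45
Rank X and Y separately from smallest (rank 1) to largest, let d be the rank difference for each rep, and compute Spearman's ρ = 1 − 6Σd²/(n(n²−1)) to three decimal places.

Ranks of variable 1: 6, 3, 4, 7, 2, 1, 5
Ranks of variable 2: 4, 1, 5, 7, 6, 3, 2
d = r₁ − r₂: 2, 2, -1, 0, -4, -2, 3
d²: 4, 4, 1, 0, 16, 4, 9; Σd² = 38
ρ = 1 − 6·38/(7·48) = 1 − 228/336 = 0.321

0.321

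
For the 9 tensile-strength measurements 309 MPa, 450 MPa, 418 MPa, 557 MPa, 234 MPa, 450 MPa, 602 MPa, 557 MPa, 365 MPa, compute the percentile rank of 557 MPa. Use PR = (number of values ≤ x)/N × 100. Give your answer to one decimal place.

88.9

N = 9.
Strictly below 557: 6. Equal to 557: 2.
PR = 8/9 × 100 = 88.9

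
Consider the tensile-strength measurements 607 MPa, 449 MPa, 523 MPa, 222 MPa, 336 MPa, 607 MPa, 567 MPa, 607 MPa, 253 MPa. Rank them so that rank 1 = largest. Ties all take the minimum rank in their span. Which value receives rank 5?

Sorted (descending): 607, 607, 607, 567, 523, 449, 336, 253, 222
The 3 values of 607 occupy positions 1–3 → each gets rank 1.
Rank 5 → value 523.

523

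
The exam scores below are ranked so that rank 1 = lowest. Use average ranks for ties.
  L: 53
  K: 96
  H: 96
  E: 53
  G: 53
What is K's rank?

4.5

Sorted (ascending): 53, 53, 53, 96, 96
The 3 values of 53 occupy positions 1–3 → average rank 2.
The 2 values of 96 occupy positions 4–5 → average rank (4+5)/2 = 4.5.
K has value 96 → rank 4.5.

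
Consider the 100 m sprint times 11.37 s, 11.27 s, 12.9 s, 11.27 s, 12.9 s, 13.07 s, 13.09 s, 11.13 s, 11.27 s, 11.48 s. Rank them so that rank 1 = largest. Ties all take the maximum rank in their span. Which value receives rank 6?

11.37

Sorted (descending): 13.09, 13.07, 12.9, 12.9, 11.48, 11.37, 11.27, 11.27, 11.27, 11.13
The 2 values of 12.9 occupy positions 3–4 → each gets rank 4.
The 3 values of 11.27 occupy positions 7–9 → each gets rank 9.
Rank 6 → value 11.37.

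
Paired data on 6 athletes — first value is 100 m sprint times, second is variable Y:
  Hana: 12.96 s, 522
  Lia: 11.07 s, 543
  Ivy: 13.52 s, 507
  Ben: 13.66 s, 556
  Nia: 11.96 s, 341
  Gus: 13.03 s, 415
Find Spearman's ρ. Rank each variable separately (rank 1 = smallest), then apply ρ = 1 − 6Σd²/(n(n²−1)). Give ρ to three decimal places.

Ranks of variable 1: 3, 1, 5, 6, 2, 4
Ranks of variable 2: 4, 5, 3, 6, 1, 2
d = r₁ − r₂: -1, -4, 2, 0, 1, 2
d²: 1, 16, 4, 0, 1, 4; Σd² = 26
ρ = 1 − 6·26/(6·35) = 1 − 156/210 = 0.257

0.257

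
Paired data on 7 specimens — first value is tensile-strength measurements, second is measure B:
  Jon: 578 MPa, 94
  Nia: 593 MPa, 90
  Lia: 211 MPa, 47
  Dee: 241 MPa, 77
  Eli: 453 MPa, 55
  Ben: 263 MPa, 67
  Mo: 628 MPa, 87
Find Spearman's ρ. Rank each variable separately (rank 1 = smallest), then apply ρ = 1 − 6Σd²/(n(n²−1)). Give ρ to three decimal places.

0.714

Ranks of variable 1: 5, 6, 1, 2, 4, 3, 7
Ranks of variable 2: 7, 6, 1, 4, 2, 3, 5
d = r₁ − r₂: -2, 0, 0, -2, 2, 0, 2
d²: 4, 0, 0, 4, 4, 0, 4; Σd² = 16
ρ = 1 − 6·16/(7·48) = 1 − 96/336 = 0.714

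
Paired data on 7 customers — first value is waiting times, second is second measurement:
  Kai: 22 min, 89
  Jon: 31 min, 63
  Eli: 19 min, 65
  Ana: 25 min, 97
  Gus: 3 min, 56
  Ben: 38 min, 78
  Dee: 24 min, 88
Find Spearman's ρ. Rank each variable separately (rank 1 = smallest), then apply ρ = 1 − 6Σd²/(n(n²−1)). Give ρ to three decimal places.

0.286

Ranks of variable 1: 3, 6, 2, 5, 1, 7, 4
Ranks of variable 2: 6, 2, 3, 7, 1, 4, 5
d = r₁ − r₂: -3, 4, -1, -2, 0, 3, -1
d²: 9, 16, 1, 4, 0, 9, 1; Σd² = 40
ρ = 1 − 6·40/(7·48) = 1 − 240/336 = 0.286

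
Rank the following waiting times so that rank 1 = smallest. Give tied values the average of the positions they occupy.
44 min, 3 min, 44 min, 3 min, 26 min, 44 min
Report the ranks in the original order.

5, 1.5, 5, 1.5, 3, 5

Sorted (ascending): 3, 3, 26, 44, 44, 44
The 2 values of 3 occupy positions 1–2 → average rank (1+2)/2 = 1.5.
The 3 values of 44 occupy positions 4–6 → average rank 5.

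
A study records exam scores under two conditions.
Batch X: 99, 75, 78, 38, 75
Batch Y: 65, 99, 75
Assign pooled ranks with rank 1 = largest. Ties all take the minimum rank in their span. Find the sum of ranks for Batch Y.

12

Sorted (descending): 99, 99, 78, 75, 75, 75, 65, 38
The 2 values of 99 occupy positions 1–2 → each gets rank 1.
The 3 values of 75 occupy positions 4–6 → each gets rank 4.
Batch Y values → pooled ranks: 65→7, 99→1, 75→4
Rank sum = 7 + 1 + 4 = 12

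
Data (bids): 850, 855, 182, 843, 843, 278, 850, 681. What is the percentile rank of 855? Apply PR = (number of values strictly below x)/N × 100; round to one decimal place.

87.5

N = 8.
Strictly below 855: 7. Equal to 855: 1.
PR = 7/8 × 100 = 87.5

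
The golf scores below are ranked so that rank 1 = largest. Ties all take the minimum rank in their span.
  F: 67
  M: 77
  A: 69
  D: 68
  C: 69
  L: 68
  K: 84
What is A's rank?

3

Sorted (descending): 84, 77, 69, 69, 68, 68, 67
The 2 values of 69 occupy positions 3–4 → each gets rank 3.
The 2 values of 68 occupy positions 5–6 → each gets rank 5.
A has value 69 → rank 3.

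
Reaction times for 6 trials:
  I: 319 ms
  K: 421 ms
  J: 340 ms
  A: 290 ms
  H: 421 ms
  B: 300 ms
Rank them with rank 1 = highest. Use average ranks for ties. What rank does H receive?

1.5

Sorted (descending): 421, 421, 340, 319, 300, 290
The 2 values of 421 occupy positions 1–2 → average rank (1+2)/2 = 1.5.
H has value 421 ms → rank 1.5.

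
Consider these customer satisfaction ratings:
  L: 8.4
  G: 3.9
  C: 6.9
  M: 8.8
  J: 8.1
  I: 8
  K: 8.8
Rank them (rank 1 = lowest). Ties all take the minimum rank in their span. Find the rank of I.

Sorted (ascending): 3.9, 6.9, 8, 8.1, 8.4, 8.8, 8.8
The 2 values of 8.8 occupy positions 6–7 → each gets rank 6.
I has value 8 → rank 3.

3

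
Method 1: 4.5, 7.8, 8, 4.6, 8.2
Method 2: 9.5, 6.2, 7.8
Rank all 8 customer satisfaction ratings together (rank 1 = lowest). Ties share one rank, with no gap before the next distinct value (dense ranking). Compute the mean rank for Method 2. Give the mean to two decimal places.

Sorted (ascending): 4.5, 4.6, 6.2, 7.8, 7.8, 8, 8.2, 9.5
The 2 values of 7.8 share dense rank 4.
Remaining distinct values take the next consecutive integers.
Method 2 values → pooled ranks: 9.5→7, 6.2→3, 7.8→4
Mean rank = (7 + 3 + 4) / 3 = 4.67

4.67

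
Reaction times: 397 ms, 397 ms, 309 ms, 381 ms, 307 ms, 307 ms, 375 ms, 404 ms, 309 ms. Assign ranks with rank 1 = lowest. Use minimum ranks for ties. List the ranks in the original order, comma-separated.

7, 7, 3, 6, 1, 1, 5, 9, 3

Sorted (ascending): 307, 307, 309, 309, 375, 381, 397, 397, 404
The 2 values of 307 occupy positions 1–2 → each gets rank 1.
The 2 values of 309 occupy positions 3–4 → each gets rank 3.
The 2 values of 397 occupy positions 7–8 → each gets rank 7.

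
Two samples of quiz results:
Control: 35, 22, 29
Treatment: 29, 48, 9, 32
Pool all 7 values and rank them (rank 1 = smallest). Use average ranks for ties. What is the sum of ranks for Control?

11.5

Sorted (ascending): 9, 22, 29, 29, 32, 35, 48
The 2 values of 29 occupy positions 3–4 → average rank (3+4)/2 = 3.5.
Control values → pooled ranks: 35→6, 22→2, 29→3.5
Rank sum = 6 + 2 + 3.5 = 11.5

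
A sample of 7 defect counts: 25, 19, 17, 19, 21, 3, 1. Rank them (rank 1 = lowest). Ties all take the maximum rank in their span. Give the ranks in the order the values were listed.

7, 5, 3, 5, 6, 2, 1

Sorted (ascending): 1, 3, 17, 19, 19, 21, 25
The 2 values of 19 occupy positions 4–5 → each gets rank 5.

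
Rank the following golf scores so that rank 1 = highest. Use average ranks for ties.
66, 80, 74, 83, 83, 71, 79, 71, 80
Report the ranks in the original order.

Sorted (descending): 83, 83, 80, 80, 79, 74, 71, 71, 66
The 2 values of 83 occupy positions 1–2 → average rank (1+2)/2 = 1.5.
The 2 values of 80 occupy positions 3–4 → average rank (3+4)/2 = 3.5.
The 2 values of 71 occupy positions 7–8 → average rank (7+8)/2 = 7.5.

9, 3.5, 6, 1.5, 1.5, 7.5, 5, 7.5, 3.5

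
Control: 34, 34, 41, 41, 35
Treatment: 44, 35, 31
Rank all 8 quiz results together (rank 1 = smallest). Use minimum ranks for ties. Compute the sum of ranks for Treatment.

13

Sorted (ascending): 31, 34, 34, 35, 35, 41, 41, 44
The 2 values of 34 occupy positions 2–3 → each gets rank 2.
The 2 values of 35 occupy positions 4–5 → each gets rank 4.
The 2 values of 41 occupy positions 6–7 → each gets rank 6.
Treatment values → pooled ranks: 44→8, 35→4, 31→1
Rank sum = 8 + 4 + 1 = 13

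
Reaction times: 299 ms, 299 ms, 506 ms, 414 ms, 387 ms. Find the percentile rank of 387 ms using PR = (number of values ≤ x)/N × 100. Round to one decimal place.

N = 5.
Strictly below 387: 2. Equal to 387: 1.
PR = 3/5 × 100 = 60.0

60.0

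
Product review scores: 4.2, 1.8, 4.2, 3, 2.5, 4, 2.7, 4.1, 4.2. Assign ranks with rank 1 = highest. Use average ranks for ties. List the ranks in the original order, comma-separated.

Sorted (descending): 4.2, 4.2, 4.2, 4.1, 4, 3, 2.7, 2.5, 1.8
The 3 values of 4.2 occupy positions 1–3 → average rank 2.

2, 9, 2, 6, 8, 5, 7, 4, 2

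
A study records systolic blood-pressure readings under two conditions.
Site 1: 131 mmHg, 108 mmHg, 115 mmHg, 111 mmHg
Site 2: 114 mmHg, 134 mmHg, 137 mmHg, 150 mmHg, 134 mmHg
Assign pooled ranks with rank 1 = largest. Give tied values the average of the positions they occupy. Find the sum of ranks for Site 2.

Sorted (descending): 150, 137, 134, 134, 131, 115, 114, 111, 108
The 2 values of 134 occupy positions 3–4 → average rank (3+4)/2 = 3.5.
Site 2 values → pooled ranks: 114→7, 134→3.5, 137→2, 150→1, 134→3.5
Rank sum = 7 + 3.5 + 2 + 1 + 3.5 = 17

17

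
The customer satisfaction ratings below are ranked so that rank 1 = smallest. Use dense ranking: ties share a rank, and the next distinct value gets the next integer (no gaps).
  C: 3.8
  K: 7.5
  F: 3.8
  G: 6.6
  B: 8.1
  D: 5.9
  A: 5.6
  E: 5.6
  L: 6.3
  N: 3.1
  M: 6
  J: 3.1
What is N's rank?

Sorted (ascending): 3.1, 3.1, 3.8, 3.8, 5.6, 5.6, 5.9, 6, 6.3, 6.6, 7.5, 8.1
The 2 values of 3.1 share dense rank 1.
The 2 values of 3.8 share dense rank 2.
The 2 values of 5.6 share dense rank 3.
Remaining distinct values take the next consecutive integers.
N has value 3.1 → rank 1.

1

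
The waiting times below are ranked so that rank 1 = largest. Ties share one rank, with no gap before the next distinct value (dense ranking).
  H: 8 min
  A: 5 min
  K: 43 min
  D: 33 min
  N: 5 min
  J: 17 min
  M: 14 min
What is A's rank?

Sorted (descending): 43, 33, 17, 14, 8, 5, 5
The 2 values of 5 share dense rank 6.
Remaining distinct values take the next consecutive integers.
A has value 5 min → rank 6.

6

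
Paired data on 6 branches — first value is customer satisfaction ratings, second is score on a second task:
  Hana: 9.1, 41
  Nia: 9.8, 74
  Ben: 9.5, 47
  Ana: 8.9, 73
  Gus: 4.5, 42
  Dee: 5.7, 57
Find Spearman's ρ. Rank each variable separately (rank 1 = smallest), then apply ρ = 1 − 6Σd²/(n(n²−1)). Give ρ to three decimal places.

0.371

Ranks of variable 1: 4, 6, 5, 3, 1, 2
Ranks of variable 2: 1, 6, 3, 5, 2, 4
d = r₁ − r₂: 3, 0, 2, -2, -1, -2
d²: 9, 0, 4, 4, 1, 4; Σd² = 22
ρ = 1 − 6·22/(6·35) = 1 − 132/210 = 0.371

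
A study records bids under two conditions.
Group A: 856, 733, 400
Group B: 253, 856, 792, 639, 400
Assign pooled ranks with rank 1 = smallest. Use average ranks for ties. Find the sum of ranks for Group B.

21

Sorted (ascending): 253, 400, 400, 639, 733, 792, 856, 856
The 2 values of 400 occupy positions 2–3 → average rank (2+3)/2 = 2.5.
The 2 values of 856 occupy positions 7–8 → average rank (7+8)/2 = 7.5.
Group B values → pooled ranks: 253→1, 856→7.5, 792→6, 639→4, 400→2.5
Rank sum = 1 + 7.5 + 6 + 4 + 2.5 = 21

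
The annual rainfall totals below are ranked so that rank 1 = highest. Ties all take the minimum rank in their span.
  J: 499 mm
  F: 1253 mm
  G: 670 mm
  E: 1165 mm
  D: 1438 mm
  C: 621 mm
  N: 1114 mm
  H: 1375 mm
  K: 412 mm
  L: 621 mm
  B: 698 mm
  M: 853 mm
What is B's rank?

Sorted (descending): 1438, 1375, 1253, 1165, 1114, 853, 698, 670, 621, 621, 499, 412
The 2 values of 621 occupy positions 9–10 → each gets rank 9.
B has value 698 mm → rank 7.

7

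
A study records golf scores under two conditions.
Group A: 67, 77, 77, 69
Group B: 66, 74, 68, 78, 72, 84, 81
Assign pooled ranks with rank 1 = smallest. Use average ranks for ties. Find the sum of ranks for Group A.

21

Sorted (ascending): 66, 67, 68, 69, 72, 74, 77, 77, 78, 81, 84
The 2 values of 77 occupy positions 7–8 → average rank (7+8)/2 = 7.5.
Group A values → pooled ranks: 67→2, 77→7.5, 77→7.5, 69→4
Rank sum = 2 + 7.5 + 7.5 + 4 = 21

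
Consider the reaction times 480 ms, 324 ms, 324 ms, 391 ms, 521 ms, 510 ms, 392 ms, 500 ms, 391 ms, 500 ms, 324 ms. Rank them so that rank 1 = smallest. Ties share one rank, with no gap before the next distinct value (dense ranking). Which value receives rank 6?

Sorted (ascending): 324, 324, 324, 391, 391, 392, 480, 500, 500, 510, 521
The 3 values of 324 share dense rank 1.
The 2 values of 391 share dense rank 2.
The 2 values of 500 share dense rank 5.
Remaining distinct values take the next consecutive integers.
Rank 6 → value 510.

510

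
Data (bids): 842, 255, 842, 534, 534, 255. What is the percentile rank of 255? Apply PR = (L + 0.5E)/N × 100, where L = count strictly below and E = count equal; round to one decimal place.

N = 6.
Strictly below 255: 0. Equal to 255: 2.
PR = (0 + 0.5·2)/6 × 100 = 16.7

16.7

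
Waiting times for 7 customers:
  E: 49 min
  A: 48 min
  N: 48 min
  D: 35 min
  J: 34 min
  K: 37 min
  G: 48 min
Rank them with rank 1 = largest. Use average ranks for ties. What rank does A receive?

Sorted (descending): 49, 48, 48, 48, 37, 35, 34
The 3 values of 48 occupy positions 2–4 → average rank 3.
A has value 48 min → rank 3.

3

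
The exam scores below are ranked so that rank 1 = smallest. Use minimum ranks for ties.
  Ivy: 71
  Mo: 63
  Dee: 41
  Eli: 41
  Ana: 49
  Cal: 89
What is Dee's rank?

1

Sorted (ascending): 41, 41, 49, 63, 71, 89
The 2 values of 41 occupy positions 1–2 → each gets rank 1.
Dee has value 41 → rank 1.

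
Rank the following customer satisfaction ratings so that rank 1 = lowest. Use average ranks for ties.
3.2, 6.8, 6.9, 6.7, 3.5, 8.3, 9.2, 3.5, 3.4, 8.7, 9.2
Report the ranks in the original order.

1, 6, 7, 5, 3.5, 8, 10.5, 3.5, 2, 9, 10.5

Sorted (ascending): 3.2, 3.4, 3.5, 3.5, 6.7, 6.8, 6.9, 8.3, 8.7, 9.2, 9.2
The 2 values of 3.5 occupy positions 3–4 → average rank (3+4)/2 = 3.5.
The 2 values of 9.2 occupy positions 10–11 → average rank (10+11)/2 = 10.5.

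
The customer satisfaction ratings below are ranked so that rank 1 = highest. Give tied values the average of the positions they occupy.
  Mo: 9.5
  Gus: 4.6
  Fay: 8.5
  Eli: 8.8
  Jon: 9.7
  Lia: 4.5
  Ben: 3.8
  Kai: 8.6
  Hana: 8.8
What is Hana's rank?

3.5

Sorted (descending): 9.7, 9.5, 8.8, 8.8, 8.6, 8.5, 4.6, 4.5, 3.8
The 2 values of 8.8 occupy positions 3–4 → average rank (3+4)/2 = 3.5.
Hana has value 8.8 → rank 3.5.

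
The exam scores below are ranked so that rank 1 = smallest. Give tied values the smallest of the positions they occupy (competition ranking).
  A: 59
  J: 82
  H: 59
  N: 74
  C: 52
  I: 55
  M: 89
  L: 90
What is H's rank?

3

Sorted (ascending): 52, 55, 59, 59, 74, 82, 89, 90
The 2 values of 59 occupy positions 3–4 → each gets rank 3.
H has value 59 → rank 3.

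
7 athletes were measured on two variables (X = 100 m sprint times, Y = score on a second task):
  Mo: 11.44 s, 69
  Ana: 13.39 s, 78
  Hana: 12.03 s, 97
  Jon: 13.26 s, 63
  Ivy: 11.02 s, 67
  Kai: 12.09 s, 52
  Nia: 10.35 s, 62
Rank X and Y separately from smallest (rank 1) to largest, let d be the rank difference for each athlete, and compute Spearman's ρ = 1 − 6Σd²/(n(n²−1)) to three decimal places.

Ranks of variable 1: 3, 7, 4, 6, 2, 5, 1
Ranks of variable 2: 5, 6, 7, 3, 4, 1, 2
d = r₁ − r₂: -2, 1, -3, 3, -2, 4, -1
d²: 4, 1, 9, 9, 4, 16, 1; Σd² = 44
ρ = 1 − 6·44/(7·48) = 1 − 264/336 = 0.214

0.214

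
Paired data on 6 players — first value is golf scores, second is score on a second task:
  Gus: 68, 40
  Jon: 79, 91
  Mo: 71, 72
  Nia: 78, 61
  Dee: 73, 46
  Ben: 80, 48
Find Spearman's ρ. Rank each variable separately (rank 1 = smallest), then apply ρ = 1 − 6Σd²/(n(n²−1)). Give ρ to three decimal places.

Ranks of variable 1: 1, 5, 2, 4, 3, 6
Ranks of variable 2: 1, 6, 5, 4, 2, 3
d = r₁ − r₂: 0, -1, -3, 0, 1, 3
d²: 0, 1, 9, 0, 1, 9; Σd² = 20
ρ = 1 − 6·20/(6·35) = 1 − 120/210 = 0.429

0.429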